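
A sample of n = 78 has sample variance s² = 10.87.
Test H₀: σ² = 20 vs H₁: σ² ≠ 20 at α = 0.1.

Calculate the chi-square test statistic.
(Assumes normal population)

df = n - 1 = 77
χ² = (n-1)s²/σ₀² = 77×10.87/20 = 41.8495
Critical values: χ²_{0.95,77} = 57.786, χ²_{0.05,77} = 98.484
Rejection region: χ² < 57.786 or χ² > 98.484
Decision: reject H₀

Answer: χ² = 41.8495, reject H₀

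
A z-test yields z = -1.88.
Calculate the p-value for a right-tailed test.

Answer: p-value ≈ 0.9699

Derivation:
For z = -1.88:
p = P(Z > -1.88) = 1 - Φ(-1.88) = 0.9699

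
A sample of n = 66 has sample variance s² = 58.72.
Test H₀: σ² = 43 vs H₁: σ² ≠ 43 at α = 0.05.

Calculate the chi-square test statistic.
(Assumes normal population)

Answer: χ² = 88.7628, fail to reject H₀

Derivation:
df = n - 1 = 65
χ² = (n-1)s²/σ₀² = 65×58.72/43 = 88.7628
Critical values: χ²_{0.975,65} = 44.603, χ²_{0.025,65} = 89.177
Rejection region: χ² < 44.603 or χ² > 89.177
Decision: fail to reject H₀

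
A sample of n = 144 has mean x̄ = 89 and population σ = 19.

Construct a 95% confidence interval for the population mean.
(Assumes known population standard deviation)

Answer: (85.8967, 92.1033)

Derivation:
Confidence level: 95%, α = 0.05
z_0.025 = 1.960
SE = σ/√n = 19/√144 = 1.5833
Margin of error = 1.960 × 1.5833 = 3.1033
CI: x̄ ± margin = 89 ± 3.1033
CI: (85.8967, 92.1033)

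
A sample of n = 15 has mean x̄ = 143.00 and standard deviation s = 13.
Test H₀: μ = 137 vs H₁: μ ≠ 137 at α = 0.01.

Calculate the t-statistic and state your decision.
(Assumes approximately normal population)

df = n - 1 = 14
SE = s/√n = 13/√15 = 3.3566
t = (x̄ - μ₀)/SE = (143.00 - 137)/3.3566 = 1.7875
Critical value: t_{0.005,14} = ±2.977
p-value ≈ 0.0955
Decision: fail to reject H₀

Answer: t = 1.7875, fail to reject H₀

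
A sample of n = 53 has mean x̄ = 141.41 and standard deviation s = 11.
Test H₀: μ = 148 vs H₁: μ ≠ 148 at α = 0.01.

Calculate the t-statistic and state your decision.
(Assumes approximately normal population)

Answer: t = -4.3614, reject H₀

Derivation:
df = n - 1 = 52
SE = s/√n = 11/√53 = 1.5110
t = (x̄ - μ₀)/SE = (141.41 - 148)/1.5110 = -4.3614
Critical value: t_{0.005,52} = ±2.674
p-value ≈ 0.0001
Decision: reject H₀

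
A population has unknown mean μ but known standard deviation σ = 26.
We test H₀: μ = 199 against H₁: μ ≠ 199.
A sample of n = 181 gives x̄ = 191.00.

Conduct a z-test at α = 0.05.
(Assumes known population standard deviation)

Answer: z = -4.1395, reject H₀

Derivation:
Standard error: SE = σ/√n = 26/√181 = 1.9326
z-statistic: z = (x̄ - μ₀)/SE = (191.00 - 199)/1.9326 = -4.1395
Critical value: ±1.960
p-value < 0.0001
Decision: reject H₀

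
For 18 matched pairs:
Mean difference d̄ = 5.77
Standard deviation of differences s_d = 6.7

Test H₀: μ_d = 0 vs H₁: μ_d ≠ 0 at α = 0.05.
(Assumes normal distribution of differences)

df = n - 1 = 17
SE = s_d/√n = 6.7/√18 = 1.5792
t = d̄/SE = 5.77/1.5792 = 3.6537
Critical value: t_{0.025,17} = ±2.110
p-value ≈ 0.0020
Decision: reject H₀

Answer: t = 3.6537, reject H₀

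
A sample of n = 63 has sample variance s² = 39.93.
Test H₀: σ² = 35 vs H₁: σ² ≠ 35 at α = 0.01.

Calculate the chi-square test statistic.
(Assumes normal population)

df = n - 1 = 62
χ² = (n-1)s²/σ₀² = 62×39.93/35 = 70.7331
Critical values: χ²_{0.995,62} = 37.068, χ²_{0.005,62} = 94.419
Rejection region: χ² < 37.068 or χ² > 94.419
Decision: fail to reject H₀

Answer: χ² = 70.7331, fail to reject H₀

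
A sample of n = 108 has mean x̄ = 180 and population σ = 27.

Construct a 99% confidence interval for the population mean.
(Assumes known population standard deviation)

Answer: (173.3073, 186.6927)

Derivation:
Confidence level: 99%, α = 0.01
z_0.005 = 2.576
SE = σ/√n = 27/√108 = 2.5981
Margin of error = 2.576 × 2.5981 = 6.6927
CI: x̄ ± margin = 180 ± 6.6927
CI: (173.3073, 186.6927)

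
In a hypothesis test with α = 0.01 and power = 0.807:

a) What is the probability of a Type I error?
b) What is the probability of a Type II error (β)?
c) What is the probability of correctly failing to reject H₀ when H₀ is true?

a) Type I error probability = α = 0.01
b) Power = P(reject H₀ | H₁ true) = 1 - β = 0.807, so Type II error probability = β = 1 - Power = 0.193
c) P(fail to reject H₀ | H₀ true) = 1 - α = 0.99

Answer: a) 0.01, b) 0.193, c) 0.99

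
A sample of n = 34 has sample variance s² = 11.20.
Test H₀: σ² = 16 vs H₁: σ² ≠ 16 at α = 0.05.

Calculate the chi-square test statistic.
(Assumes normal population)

df = n - 1 = 33
χ² = (n-1)s²/σ₀² = 33×11.20/16 = 23.1000
Critical values: χ²_{0.975,33} = 19.047, χ²_{0.025,33} = 50.725
Rejection region: χ² < 19.047 or χ² > 50.725
Decision: fail to reject H₀

Answer: χ² = 23.1000, fail to reject H₀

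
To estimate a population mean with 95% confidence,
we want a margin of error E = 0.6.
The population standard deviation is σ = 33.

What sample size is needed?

z_0.025 = 1.960
n = (z×σ/E)² = (1.960×33/0.6)²
n = 11620.8400
Round up: n = 11621

Answer: n = 11621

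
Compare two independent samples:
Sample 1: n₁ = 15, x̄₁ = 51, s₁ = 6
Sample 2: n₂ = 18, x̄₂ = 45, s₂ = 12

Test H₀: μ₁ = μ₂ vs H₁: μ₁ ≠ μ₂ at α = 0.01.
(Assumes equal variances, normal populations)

Answer: t = 1.7587, fail to reject H₀

Derivation:
Pooled variance: s²_p = [14×6² + 17×12²]/(31) = 95.2258
s_p = 9.7584
SE = s_p×√(1/n₁ + 1/n₂) = 9.7584×√(1/15 + 1/18) = 3.4116
t = (x̄₁ - x̄₂)/SE = (51 - 45)/3.4116 = 1.7587
df = 31, t-critical = ±2.744
Decision: fail to reject H₀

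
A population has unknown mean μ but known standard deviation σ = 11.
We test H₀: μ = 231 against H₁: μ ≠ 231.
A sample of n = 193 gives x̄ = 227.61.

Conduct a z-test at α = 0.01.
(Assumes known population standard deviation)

Standard error: SE = σ/√n = 11/√193 = 0.7918
z-statistic: z = (x̄ - μ₀)/SE = (227.61 - 231)/0.7918 = -4.2814
Critical value: ±2.576
p-value < 0.0001
Decision: reject H₀

Answer: z = -4.2814, reject H₀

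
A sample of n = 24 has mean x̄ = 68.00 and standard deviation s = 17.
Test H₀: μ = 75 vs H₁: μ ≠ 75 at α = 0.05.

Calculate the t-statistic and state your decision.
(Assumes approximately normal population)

df = n - 1 = 23
SE = s/√n = 17/√24 = 3.4701
t = (x̄ - μ₀)/SE = (68.00 - 75)/3.4701 = -2.0172
Critical value: t_{0.025,23} = ±2.069
p-value ≈ 0.0555
Decision: fail to reject H₀

Answer: t = -2.0172, fail to reject H₀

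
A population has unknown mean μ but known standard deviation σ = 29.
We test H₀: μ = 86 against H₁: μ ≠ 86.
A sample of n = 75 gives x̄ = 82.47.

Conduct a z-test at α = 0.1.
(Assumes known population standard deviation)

Answer: z = -1.0542, fail to reject H₀

Derivation:
Standard error: SE = σ/√n = 29/√75 = 3.3486
z-statistic: z = (x̄ - μ₀)/SE = (82.47 - 86)/3.3486 = -1.0542
Critical value: ±1.645
p-value = 0.2918
Decision: fail to reject H₀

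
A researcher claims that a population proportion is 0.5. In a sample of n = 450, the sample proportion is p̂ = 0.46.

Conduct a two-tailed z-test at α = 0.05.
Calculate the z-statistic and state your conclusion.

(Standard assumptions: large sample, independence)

H₀: p = 0.5, H₁: p ≠ 0.5
Standard error: SE = √(p₀(1-p₀)/n) = √(0.5×0.5/450) = 0.023570
z-statistic: z = (p̂ - p₀)/SE = (0.46 - 0.5)/0.023570 = -1.6971
Critical value: z_0.025 = ±1.960
p-value = 0.0897
Decision: fail to reject H₀ at α = 0.05

Answer: z = -1.6971, fail to reject H₀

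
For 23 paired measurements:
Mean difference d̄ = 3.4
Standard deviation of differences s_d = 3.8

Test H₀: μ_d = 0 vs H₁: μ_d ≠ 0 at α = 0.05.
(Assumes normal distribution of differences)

Answer: t = 4.2908, reject H₀

Derivation:
df = n - 1 = 22
SE = s_d/√n = 3.8/√23 = 0.7924
t = d̄/SE = 3.4/0.7924 = 4.2908
Critical value: t_{0.025,22} = ±2.074
p-value ≈ 0.0003
Decision: reject H₀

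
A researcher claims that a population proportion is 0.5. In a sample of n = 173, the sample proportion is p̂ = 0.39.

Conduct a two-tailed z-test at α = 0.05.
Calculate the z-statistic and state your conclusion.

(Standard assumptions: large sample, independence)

H₀: p = 0.5, H₁: p ≠ 0.5
Standard error: SE = √(p₀(1-p₀)/n) = √(0.5×0.5/173) = 0.038014
z-statistic: z = (p̂ - p₀)/SE = (0.39 - 0.5)/0.038014 = -2.8937
Critical value: z_0.025 = ±1.960
p-value = 0.0038
Decision: reject H₀ at α = 0.05

Answer: z = -2.8937, reject H₀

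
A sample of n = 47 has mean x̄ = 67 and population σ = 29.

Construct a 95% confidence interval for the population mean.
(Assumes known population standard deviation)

Answer: (58.7090, 75.2910)

Derivation:
Confidence level: 95%, α = 0.05
z_0.025 = 1.960
SE = σ/√n = 29/√47 = 4.2301
Margin of error = 1.960 × 4.2301 = 8.2910
CI: x̄ ± margin = 67 ± 8.2910
CI: (58.7090, 75.2910)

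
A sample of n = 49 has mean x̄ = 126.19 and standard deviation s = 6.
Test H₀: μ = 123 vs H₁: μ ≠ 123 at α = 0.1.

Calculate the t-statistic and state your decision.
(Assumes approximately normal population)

df = n - 1 = 48
SE = s/√n = 6/√49 = 0.8571
t = (x̄ - μ₀)/SE = (126.19 - 123)/0.8571 = 3.7219
Critical value: t_{0.05,48} = ±1.677
p-value ≈ 0.0005
Decision: reject H₀

Answer: t = 3.7219, reject H₀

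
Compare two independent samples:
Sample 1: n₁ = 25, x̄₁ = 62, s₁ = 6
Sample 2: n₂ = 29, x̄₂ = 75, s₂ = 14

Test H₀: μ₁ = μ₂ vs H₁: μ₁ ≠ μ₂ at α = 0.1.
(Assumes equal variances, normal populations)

Pooled variance: s²_p = [24×6² + 28×14²]/(52) = 122.1538
s_p = 11.0523
SE = s_p×√(1/n₁ + 1/n₂) = 11.0523×√(1/25 + 1/29) = 3.0163
t = (x̄₁ - x̄₂)/SE = (62 - 75)/3.0163 = -4.3099
df = 52, t-critical = ±1.675
Decision: reject H₀

Answer: t = -4.3099, reject H₀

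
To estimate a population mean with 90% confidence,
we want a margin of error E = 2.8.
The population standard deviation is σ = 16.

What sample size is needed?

z_0.05 = 1.645
n = (z×σ/E)² = (1.645×16/2.8)²
n = 88.3600
Round up: n = 89

Answer: n = 89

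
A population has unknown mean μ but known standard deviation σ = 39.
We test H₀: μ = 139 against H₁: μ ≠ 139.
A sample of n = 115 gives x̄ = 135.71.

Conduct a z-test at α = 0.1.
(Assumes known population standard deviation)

Answer: z = -0.9046, fail to reject H₀

Derivation:
Standard error: SE = σ/√n = 39/√115 = 3.6368
z-statistic: z = (x̄ - μ₀)/SE = (135.71 - 139)/3.6368 = -0.9046
Critical value: ±1.645
p-value = 0.3657
Decision: fail to reject H₀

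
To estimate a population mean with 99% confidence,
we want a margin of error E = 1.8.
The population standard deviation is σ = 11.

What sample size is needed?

z_0.005 = 2.576
n = (z×σ/E)² = (2.576×11/1.8)²
n = 247.8176
Round up: n = 248

Answer: n = 248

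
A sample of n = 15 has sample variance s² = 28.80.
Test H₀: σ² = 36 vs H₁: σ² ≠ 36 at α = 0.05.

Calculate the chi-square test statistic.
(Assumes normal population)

Answer: χ² = 11.2000, fail to reject H₀

Derivation:
df = n - 1 = 14
χ² = (n-1)s²/σ₀² = 14×28.80/36 = 11.2000
Critical values: χ²_{0.975,14} = 5.629, χ²_{0.025,14} = 26.119
Rejection region: χ² < 5.629 or χ² > 26.119
Decision: fail to reject H₀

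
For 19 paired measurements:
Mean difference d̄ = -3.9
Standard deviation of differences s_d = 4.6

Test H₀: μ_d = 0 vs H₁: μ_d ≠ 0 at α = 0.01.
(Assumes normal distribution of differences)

df = n - 1 = 18
SE = s_d/√n = 4.6/√19 = 1.0553
t = d̄/SE = -3.9/1.0553 = -3.6956
Critical value: t_{0.005,18} = ±2.878
p-value ≈ 0.0017
Decision: reject H₀

Answer: t = -3.6956, reject H₀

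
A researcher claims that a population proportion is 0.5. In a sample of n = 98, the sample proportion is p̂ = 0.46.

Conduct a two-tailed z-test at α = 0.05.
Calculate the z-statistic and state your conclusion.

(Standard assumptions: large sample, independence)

H₀: p = 0.5, H₁: p ≠ 0.5
Standard error: SE = √(p₀(1-p₀)/n) = √(0.5×0.5/98) = 0.050508
z-statistic: z = (p̂ - p₀)/SE = (0.46 - 0.5)/0.050508 = -0.7920
Critical value: z_0.025 = ±1.960
p-value = 0.4284
Decision: fail to reject H₀ at α = 0.05

Answer: z = -0.7920, fail to reject H₀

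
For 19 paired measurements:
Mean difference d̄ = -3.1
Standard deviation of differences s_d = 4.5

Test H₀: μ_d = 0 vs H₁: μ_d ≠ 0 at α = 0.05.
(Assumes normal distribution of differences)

df = n - 1 = 18
SE = s_d/√n = 4.5/√19 = 1.0324
t = d̄/SE = -3.1/1.0324 = -3.0027
Critical value: t_{0.025,18} = ±2.101
p-value ≈ 0.0076
Decision: reject H₀

Answer: t = -3.0027, reject H₀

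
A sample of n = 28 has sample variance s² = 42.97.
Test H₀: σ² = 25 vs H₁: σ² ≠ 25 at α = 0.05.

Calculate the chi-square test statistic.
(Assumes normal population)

Answer: χ² = 46.4076, reject H₀

Derivation:
df = n - 1 = 27
χ² = (n-1)s²/σ₀² = 27×42.97/25 = 46.4076
Critical values: χ²_{0.975,27} = 14.573, χ²_{0.025,27} = 43.195
Rejection region: χ² < 14.573 or χ² > 43.195
Decision: reject H₀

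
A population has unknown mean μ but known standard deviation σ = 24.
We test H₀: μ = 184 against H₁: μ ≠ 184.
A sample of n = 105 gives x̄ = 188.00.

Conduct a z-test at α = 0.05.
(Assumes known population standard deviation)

Standard error: SE = σ/√n = 24/√105 = 2.3422
z-statistic: z = (x̄ - μ₀)/SE = (188.00 - 184)/2.3422 = 1.7078
Critical value: ±1.960
p-value = 0.0877
Decision: fail to reject H₀

Answer: z = 1.7078, fail to reject H₀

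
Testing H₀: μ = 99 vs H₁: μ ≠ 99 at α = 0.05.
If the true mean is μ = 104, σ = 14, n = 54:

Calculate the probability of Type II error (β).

SE = σ/√n = 14/√54 = 1.9052
Critical values: μ₀ ± z_0.025×SE = 99 ± 1.960×1.9052
Acceptance region: (95.2658, 102.7342)
Under H₁ (μ = 104): z_high = (102.7342 - 104)/1.9052 = -0.6644, z_low = (95.2658 - 104)/1.9052 = -4.5844
β = P(not reject | H₁) = Φ(-0.6644) - Φ(-4.5844) ≈ 0.2532

Answer: β ≈ 0.2532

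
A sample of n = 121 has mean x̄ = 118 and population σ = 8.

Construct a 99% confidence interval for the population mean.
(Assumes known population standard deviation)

Answer: (116.1265, 119.8735)

Derivation:
Confidence level: 99%, α = 0.01
z_0.005 = 2.576
SE = σ/√n = 8/√121 = 0.7273
Margin of error = 2.576 × 0.7273 = 1.8735
CI: x̄ ± margin = 118 ± 1.8735
CI: (116.1265, 119.8735)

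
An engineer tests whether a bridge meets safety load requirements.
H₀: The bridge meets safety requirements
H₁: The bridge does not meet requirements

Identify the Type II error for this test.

Answer: Declaring an unsafe bridge to be safe

Derivation:
Type I error (α): Rejecting H₀ when H₀ is true
Type II error (β): Failing to reject H₀ when H₁ is true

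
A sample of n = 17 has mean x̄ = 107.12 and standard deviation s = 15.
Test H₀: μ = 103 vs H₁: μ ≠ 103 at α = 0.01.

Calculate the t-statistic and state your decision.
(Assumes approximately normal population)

df = n - 1 = 16
SE = s/√n = 15/√17 = 3.6380
t = (x̄ - μ₀)/SE = (107.12 - 103)/3.6380 = 1.1325
Critical value: t_{0.005,16} = ±2.921
p-value ≈ 0.2741
Decision: fail to reject H₀

Answer: t = 1.1325, fail to reject H₀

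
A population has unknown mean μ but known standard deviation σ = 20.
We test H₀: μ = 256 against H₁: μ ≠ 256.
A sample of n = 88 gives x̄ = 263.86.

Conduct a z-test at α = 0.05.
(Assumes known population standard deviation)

Standard error: SE = σ/√n = 20/√88 = 2.1320
z-statistic: z = (x̄ - μ₀)/SE = (263.86 - 256)/2.1320 = 3.6867
Critical value: ±1.960
p-value = 0.0002
Decision: reject H₀

Answer: z = 3.6867, reject H₀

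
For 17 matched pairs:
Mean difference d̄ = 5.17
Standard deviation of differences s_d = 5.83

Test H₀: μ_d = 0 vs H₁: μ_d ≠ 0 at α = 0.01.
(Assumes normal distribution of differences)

Answer: t = 3.6563, reject H₀

Derivation:
df = n - 1 = 16
SE = s_d/√n = 5.83/√17 = 1.4140
t = d̄/SE = 5.17/1.4140 = 3.6563
Critical value: t_{0.005,16} = ±2.921
p-value ≈ 0.0021
Decision: reject H₀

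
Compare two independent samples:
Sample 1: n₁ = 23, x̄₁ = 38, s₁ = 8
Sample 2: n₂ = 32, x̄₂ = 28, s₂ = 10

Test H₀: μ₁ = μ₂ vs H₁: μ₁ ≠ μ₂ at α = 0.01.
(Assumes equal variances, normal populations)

Answer: t = 3.9665, reject H₀

Derivation:
Pooled variance: s²_p = [22×8² + 31×10²]/(53) = 85.0566
s_p = 9.2226
SE = s_p×√(1/n₁ + 1/n₂) = 9.2226×√(1/23 + 1/32) = 2.5211
t = (x̄₁ - x̄₂)/SE = (38 - 28)/2.5211 = 3.9665
df = 53, t-critical = ±2.672
Decision: reject H₀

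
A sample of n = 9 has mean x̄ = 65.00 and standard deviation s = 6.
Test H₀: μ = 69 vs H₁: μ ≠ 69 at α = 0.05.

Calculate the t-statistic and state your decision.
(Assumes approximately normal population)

Answer: t = -2.0000, fail to reject H₀

Derivation:
df = n - 1 = 8
SE = s/√n = 6/√9 = 2.0000
t = (x̄ - μ₀)/SE = (65.00 - 69)/2.0000 = -2.0000
Critical value: t_{0.025,8} = ±2.306
p-value ≈ 0.0805
Decision: fail to reject H₀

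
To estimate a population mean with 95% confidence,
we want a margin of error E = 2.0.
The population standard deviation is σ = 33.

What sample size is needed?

z_0.025 = 1.960
n = (z×σ/E)² = (1.960×33/2.0)²
n = 1045.8756
Round up: n = 1046

Answer: n = 1046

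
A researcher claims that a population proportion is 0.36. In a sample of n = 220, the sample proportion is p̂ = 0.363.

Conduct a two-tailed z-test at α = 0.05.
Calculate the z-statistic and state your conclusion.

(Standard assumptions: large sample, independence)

Answer: z = 0.0927, fail to reject H₀

Derivation:
H₀: p = 0.36, H₁: p ≠ 0.36
Standard error: SE = √(p₀(1-p₀)/n) = √(0.36×0.64/220) = 0.032362
z-statistic: z = (p̂ - p₀)/SE = (0.363 - 0.36)/0.032362 = 0.0927
Critical value: z_0.025 = ±1.960
p-value = 0.9261
Decision: fail to reject H₀ at α = 0.05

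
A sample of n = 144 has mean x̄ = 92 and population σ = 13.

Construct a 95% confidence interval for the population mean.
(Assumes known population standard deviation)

Confidence level: 95%, α = 0.05
z_0.025 = 1.960
SE = σ/√n = 13/√144 = 1.0833
Margin of error = 1.960 × 1.0833 = 2.1233
CI: x̄ ± margin = 92 ± 2.1233
CI: (89.8767, 94.1233)

Answer: (89.8767, 94.1233)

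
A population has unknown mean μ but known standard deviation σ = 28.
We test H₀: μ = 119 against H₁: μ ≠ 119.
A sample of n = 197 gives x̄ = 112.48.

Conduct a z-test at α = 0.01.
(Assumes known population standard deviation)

Answer: z = -3.2683, reject H₀

Derivation:
Standard error: SE = σ/√n = 28/√197 = 1.9949
z-statistic: z = (x̄ - μ₀)/SE = (112.48 - 119)/1.9949 = -3.2683
Critical value: ±2.576
p-value = 0.0011
Decision: reject H₀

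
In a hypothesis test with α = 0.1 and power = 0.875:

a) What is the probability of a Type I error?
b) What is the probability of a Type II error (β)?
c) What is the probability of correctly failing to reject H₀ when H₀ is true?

Answer: a) 0.1, b) 0.125, c) 0.9

Derivation:
a) Type I error probability = α = 0.1
b) Power = P(reject H₀ | H₁ true) = 1 - β = 0.875, so Type II error probability = β = 1 - Power = 0.125
c) P(fail to reject H₀ | H₀ true) = 1 - α = 0.9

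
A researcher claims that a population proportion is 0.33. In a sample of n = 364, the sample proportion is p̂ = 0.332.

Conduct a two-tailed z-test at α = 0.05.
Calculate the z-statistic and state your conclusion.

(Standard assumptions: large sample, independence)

H₀: p = 0.33, H₁: p ≠ 0.33
Standard error: SE = √(p₀(1-p₀)/n) = √(0.33×0.67/364) = 0.024646
z-statistic: z = (p̂ - p₀)/SE = (0.332 - 0.33)/0.024646 = 0.0811
Critical value: z_0.025 = ±1.960
p-value = 0.9354
Decision: fail to reject H₀ at α = 0.05

Answer: z = 0.0811, fail to reject H₀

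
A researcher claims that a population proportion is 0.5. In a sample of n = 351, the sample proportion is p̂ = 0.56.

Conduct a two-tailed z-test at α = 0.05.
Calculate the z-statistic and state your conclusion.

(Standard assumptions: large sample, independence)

H₀: p = 0.5, H₁: p ≠ 0.5
Standard error: SE = √(p₀(1-p₀)/n) = √(0.5×0.5/351) = 0.026688
z-statistic: z = (p̂ - p₀)/SE = (0.56 - 0.5)/0.026688 = 2.2482
Critical value: z_0.025 = ±1.960
p-value = 0.0246
Decision: reject H₀ at α = 0.05

Answer: z = 2.2482, reject H₀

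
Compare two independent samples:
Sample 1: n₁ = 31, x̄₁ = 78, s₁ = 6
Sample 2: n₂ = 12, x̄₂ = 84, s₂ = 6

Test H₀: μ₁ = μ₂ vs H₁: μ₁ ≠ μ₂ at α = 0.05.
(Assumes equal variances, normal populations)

Pooled variance: s²_p = [30×6² + 11×6²]/(41) = 36.0000
s_p = 6.0000
SE = s_p×√(1/n₁ + 1/n₂) = 6.0000×√(1/31 + 1/12) = 2.0399
t = (x̄₁ - x̄₂)/SE = (78 - 84)/2.0399 = -2.9413
df = 41, t-critical = ±2.020
Decision: reject H₀

Answer: t = -2.9413, reject H₀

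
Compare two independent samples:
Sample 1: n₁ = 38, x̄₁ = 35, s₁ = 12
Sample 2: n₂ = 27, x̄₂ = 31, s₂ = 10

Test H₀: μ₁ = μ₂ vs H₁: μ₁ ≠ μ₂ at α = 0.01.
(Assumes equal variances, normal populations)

Pooled variance: s²_p = [37×12² + 26×10²]/(63) = 125.8413
s_p = 11.2179
SE = s_p×√(1/n₁ + 1/n₂) = 11.2179×√(1/38 + 1/27) = 2.8235
t = (x̄₁ - x̄₂)/SE = (35 - 31)/2.8235 = 1.4167
df = 63, t-critical = ±2.656
Decision: fail to reject H₀

Answer: t = 1.4167, fail to reject H₀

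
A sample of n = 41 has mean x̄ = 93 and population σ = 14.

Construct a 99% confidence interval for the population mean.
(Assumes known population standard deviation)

Confidence level: 99%, α = 0.01
z_0.005 = 2.576
SE = σ/√n = 14/√41 = 2.1864
Margin of error = 2.576 × 2.1864 = 5.6322
CI: x̄ ± margin = 93 ± 5.6322
CI: (87.3678, 98.6322)

Answer: (87.3678, 98.6322)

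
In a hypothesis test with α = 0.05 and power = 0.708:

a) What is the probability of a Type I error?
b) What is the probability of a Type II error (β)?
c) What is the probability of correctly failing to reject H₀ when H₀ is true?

a) Type I error probability = α = 0.05
b) Power = P(reject H₀ | H₁ true) = 1 - β = 0.708, so Type II error probability = β = 1 - Power = 0.292
c) P(fail to reject H₀ | H₀ true) = 1 - α = 0.95

Answer: a) 0.05, b) 0.292, c) 0.95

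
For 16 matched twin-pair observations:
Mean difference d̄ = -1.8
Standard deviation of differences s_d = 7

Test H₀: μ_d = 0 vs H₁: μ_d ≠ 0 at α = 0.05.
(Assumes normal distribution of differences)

df = n - 1 = 15
SE = s_d/√n = 7/√16 = 1.7500
t = d̄/SE = -1.8/1.7500 = -1.0286
Critical value: t_{0.025,15} = ±2.131
p-value ≈ 0.3200
Decision: fail to reject H₀

Answer: t = -1.0286, fail to reject H₀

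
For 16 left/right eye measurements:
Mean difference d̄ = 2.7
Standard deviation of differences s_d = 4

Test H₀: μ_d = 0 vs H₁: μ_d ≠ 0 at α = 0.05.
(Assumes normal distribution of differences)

Answer: t = 2.7000, reject H₀

Derivation:
df = n - 1 = 15
SE = s_d/√n = 4/√16 = 1.0000
t = d̄/SE = 2.7/1.0000 = 2.7000
Critical value: t_{0.025,15} = ±2.131
p-value ≈ 0.0165
Decision: reject H₀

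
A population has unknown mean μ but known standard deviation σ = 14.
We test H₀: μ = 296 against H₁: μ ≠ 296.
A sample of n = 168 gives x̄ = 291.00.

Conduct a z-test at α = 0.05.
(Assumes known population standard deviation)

Standard error: SE = σ/√n = 14/√168 = 1.0801
z-statistic: z = (x̄ - μ₀)/SE = (291.00 - 296)/1.0801 = -4.6292
Critical value: ±1.960
p-value < 0.0001
Decision: reject H₀

Answer: z = -4.6292, reject H₀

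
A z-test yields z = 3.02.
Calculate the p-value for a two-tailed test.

For z = 3.02:
p = 2×P(Z > |3.02|) = 2×(1 - Φ(3.02)) = 0.0025

Answer: p-value ≈ 0.0025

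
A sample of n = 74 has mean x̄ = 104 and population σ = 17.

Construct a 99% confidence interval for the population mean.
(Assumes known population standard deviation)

Confidence level: 99%, α = 0.01
z_0.005 = 2.576
SE = σ/√n = 17/√74 = 1.9762
Margin of error = 2.576 × 1.9762 = 5.0907
CI: x̄ ± margin = 104 ± 5.0907
CI: (98.9093, 109.0907)

Answer: (98.9093, 109.0907)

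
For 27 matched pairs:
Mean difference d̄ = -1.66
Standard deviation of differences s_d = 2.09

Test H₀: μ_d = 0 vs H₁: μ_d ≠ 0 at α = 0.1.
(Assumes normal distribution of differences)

df = n - 1 = 26
SE = s_d/√n = 2.09/√27 = 0.4022
t = d̄/SE = -1.66/0.4022 = -4.1273
Critical value: t_{0.05,26} = ±1.706
p-value ≈ 0.0003
Decision: reject H₀

Answer: t = -4.1273, reject H₀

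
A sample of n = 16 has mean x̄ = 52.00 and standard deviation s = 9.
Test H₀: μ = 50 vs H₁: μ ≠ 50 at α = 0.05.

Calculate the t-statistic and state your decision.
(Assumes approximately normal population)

df = n - 1 = 15
SE = s/√n = 9/√16 = 2.2500
t = (x̄ - μ₀)/SE = (52.00 - 50)/2.2500 = 0.8889
Critical value: t_{0.025,15} = ±2.131
p-value ≈ 0.3881
Decision: fail to reject H₀

Answer: t = 0.8889, fail to reject H₀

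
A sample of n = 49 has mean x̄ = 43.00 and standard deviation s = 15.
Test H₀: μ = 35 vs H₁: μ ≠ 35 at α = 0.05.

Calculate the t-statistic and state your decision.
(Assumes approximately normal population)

Answer: t = 3.7333, reject H₀

Derivation:
df = n - 1 = 48
SE = s/√n = 15/√49 = 2.1429
t = (x̄ - μ₀)/SE = (43.00 - 35)/2.1429 = 3.7333
Critical value: t_{0.025,48} = ±2.011
p-value ≈ 0.0005
Decision: reject H₀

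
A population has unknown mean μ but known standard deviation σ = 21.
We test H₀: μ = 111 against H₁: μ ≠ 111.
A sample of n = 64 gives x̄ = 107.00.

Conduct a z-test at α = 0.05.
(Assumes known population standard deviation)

Answer: z = -1.5238, fail to reject H₀

Derivation:
Standard error: SE = σ/√n = 21/√64 = 2.6250
z-statistic: z = (x̄ - μ₀)/SE = (107.00 - 111)/2.6250 = -1.5238
Critical value: ±1.960
p-value = 0.1276
Decision: fail to reject H₀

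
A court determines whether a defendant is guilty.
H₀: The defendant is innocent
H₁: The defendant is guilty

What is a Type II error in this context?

A Type I error (probability α) occurs when we reject a true H₀.
A Type II error (probability β) occurs when we fail to reject a false H₀.

Answer: Acquitting a guilty person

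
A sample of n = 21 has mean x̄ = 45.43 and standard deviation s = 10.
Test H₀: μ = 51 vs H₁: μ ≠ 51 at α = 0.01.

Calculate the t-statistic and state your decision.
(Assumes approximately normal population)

Answer: t = -2.5525, fail to reject H₀

Derivation:
df = n - 1 = 20
SE = s/√n = 10/√21 = 2.1822
t = (x̄ - μ₀)/SE = (45.43 - 51)/2.1822 = -2.5525
Critical value: t_{0.005,20} = ±2.845
p-value ≈ 0.0190
Decision: fail to reject H₀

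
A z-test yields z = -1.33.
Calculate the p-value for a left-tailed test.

For z = -1.33:
p = P(Z < -1.33) = Φ(-1.33) = 0.0918

Answer: p-value ≈ 0.0918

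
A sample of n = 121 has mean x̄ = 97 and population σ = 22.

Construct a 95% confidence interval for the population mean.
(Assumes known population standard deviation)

Answer: (93.0800, 100.9200)

Derivation:
Confidence level: 95%, α = 0.05
z_0.025 = 1.960
SE = σ/√n = 22/√121 = 2.0000
Margin of error = 1.960 × 2.0000 = 3.9200
CI: x̄ ± margin = 97 ± 3.9200
CI: (93.0800, 100.9200)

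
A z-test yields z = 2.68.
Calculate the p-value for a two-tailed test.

Answer: p-value ≈ 0.0074

Derivation:
For z = 2.68:
p = 2×P(Z > |2.68|) = 2×(1 - Φ(2.68)) = 0.0074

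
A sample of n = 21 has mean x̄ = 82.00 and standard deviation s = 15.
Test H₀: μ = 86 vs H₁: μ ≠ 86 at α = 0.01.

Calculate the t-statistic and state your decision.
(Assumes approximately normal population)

Answer: t = -1.2220, fail to reject H₀

Derivation:
df = n - 1 = 20
SE = s/√n = 15/√21 = 3.2733
t = (x̄ - μ₀)/SE = (82.00 - 86)/3.2733 = -1.2220
Critical value: t_{0.005,20} = ±2.845
p-value ≈ 0.2359
Decision: fail to reject H₀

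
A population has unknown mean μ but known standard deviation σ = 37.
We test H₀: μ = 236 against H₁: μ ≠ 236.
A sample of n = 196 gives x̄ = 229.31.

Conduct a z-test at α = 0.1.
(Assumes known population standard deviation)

Answer: z = -2.5313, reject H₀

Derivation:
Standard error: SE = σ/√n = 37/√196 = 2.6429
z-statistic: z = (x̄ - μ₀)/SE = (229.31 - 236)/2.6429 = -2.5313
Critical value: ±1.645
p-value = 0.0114
Decision: reject H₀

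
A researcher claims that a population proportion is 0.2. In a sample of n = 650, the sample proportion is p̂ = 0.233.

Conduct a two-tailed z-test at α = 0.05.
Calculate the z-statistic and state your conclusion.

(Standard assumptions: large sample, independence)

H₀: p = 0.2, H₁: p ≠ 0.2
Standard error: SE = √(p₀(1-p₀)/n) = √(0.2×0.8/650) = 0.015689
z-statistic: z = (p̂ - p₀)/SE = (0.233 - 0.2)/0.015689 = 2.1034
Critical value: z_0.025 = ±1.960
p-value = 0.0354
Decision: reject H₀ at α = 0.05

Answer: z = 2.1034, reject H₀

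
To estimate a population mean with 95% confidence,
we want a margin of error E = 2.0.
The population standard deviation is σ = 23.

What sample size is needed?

z_0.025 = 1.960
n = (z×σ/E)² = (1.960×23/2.0)²
n = 508.0516
Round up: n = 509

Answer: n = 509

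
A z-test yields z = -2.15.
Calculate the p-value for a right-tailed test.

For z = -2.15:
p = P(Z > -2.15) = 1 - Φ(-2.15) = 0.9842

Answer: p-value ≈ 0.9842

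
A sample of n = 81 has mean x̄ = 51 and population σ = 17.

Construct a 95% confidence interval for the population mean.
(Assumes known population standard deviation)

Answer: (47.2978, 54.7022)

Derivation:
Confidence level: 95%, α = 0.05
z_0.025 = 1.960
SE = σ/√n = 17/√81 = 1.8889
Margin of error = 1.960 × 1.8889 = 3.7022
CI: x̄ ± margin = 51 ± 3.7022
CI: (47.2978, 54.7022)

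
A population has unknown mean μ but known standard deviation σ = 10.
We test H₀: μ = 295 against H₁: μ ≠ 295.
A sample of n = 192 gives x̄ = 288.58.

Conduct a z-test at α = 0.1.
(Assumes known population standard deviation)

Standard error: SE = σ/√n = 10/√192 = 0.7217
z-statistic: z = (x̄ - μ₀)/SE = (288.58 - 295)/0.7217 = -8.8957
Critical value: ±1.645
p-value < 0.0001
Decision: reject H₀

Answer: z = -8.8957, reject H₀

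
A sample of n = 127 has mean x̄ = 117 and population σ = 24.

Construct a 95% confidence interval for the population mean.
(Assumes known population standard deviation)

Answer: (112.8258, 121.1742)

Derivation:
Confidence level: 95%, α = 0.05
z_0.025 = 1.960
SE = σ/√n = 24/√127 = 2.1297
Margin of error = 1.960 × 2.1297 = 4.1742
CI: x̄ ± margin = 117 ± 4.1742
CI: (112.8258, 121.1742)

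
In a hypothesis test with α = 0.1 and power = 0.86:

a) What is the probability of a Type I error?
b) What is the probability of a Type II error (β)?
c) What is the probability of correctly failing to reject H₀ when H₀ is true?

a) Type I error probability = α = 0.1
b) Power = P(reject H₀ | H₁ true) = 1 - β = 0.86, so Type II error probability = β = 1 - Power = 0.14
c) P(fail to reject H₀ | H₀ true) = 1 - α = 0.9

Answer: a) 0.1, b) 0.14, c) 0.9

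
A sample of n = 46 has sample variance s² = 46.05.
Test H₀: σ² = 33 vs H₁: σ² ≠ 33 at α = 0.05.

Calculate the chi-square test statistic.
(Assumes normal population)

Answer: χ² = 62.7955, fail to reject H₀

Derivation:
df = n - 1 = 45
χ² = (n-1)s²/σ₀² = 45×46.05/33 = 62.7955
Critical values: χ²_{0.975,45} = 28.366, χ²_{0.025,45} = 65.410
Rejection region: χ² < 28.366 or χ² > 65.410
Decision: fail to reject H₀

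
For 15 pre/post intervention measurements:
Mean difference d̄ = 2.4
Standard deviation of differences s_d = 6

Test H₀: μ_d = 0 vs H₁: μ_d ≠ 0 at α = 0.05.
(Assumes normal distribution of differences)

Answer: t = 1.5492, fail to reject H₀

Derivation:
df = n - 1 = 14
SE = s_d/√n = 6/√15 = 1.5492
t = d̄/SE = 2.4/1.5492 = 1.5492
Critical value: t_{0.025,14} = ±2.145
p-value ≈ 0.1436
Decision: fail to reject H₀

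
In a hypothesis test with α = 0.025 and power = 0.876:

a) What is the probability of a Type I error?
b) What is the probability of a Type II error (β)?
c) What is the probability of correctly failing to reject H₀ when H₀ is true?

Answer: a) 0.025, b) 0.124, c) 0.975

Derivation:
a) Type I error probability = α = 0.025
b) Power = P(reject H₀ | H₁ true) = 1 - β = 0.876, so Type II error probability = β = 1 - Power = 0.124
c) P(fail to reject H₀ | H₀ true) = 1 - α = 0.975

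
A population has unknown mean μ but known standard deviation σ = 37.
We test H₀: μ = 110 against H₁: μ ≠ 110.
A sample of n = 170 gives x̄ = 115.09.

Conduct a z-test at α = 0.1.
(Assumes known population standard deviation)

Standard error: SE = σ/√n = 37/√170 = 2.8378
z-statistic: z = (x̄ - μ₀)/SE = (115.09 - 110)/2.8378 = 1.7936
Critical value: ±1.645
p-value = 0.0729
Decision: reject H₀

Answer: z = 1.7936, reject H₀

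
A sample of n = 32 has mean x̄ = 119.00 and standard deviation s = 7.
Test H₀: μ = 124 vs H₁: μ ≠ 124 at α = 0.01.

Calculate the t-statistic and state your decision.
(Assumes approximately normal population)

df = n - 1 = 31
SE = s/√n = 7/√32 = 1.2374
t = (x̄ - μ₀)/SE = (119.00 - 124)/1.2374 = -4.0407
Critical value: t_{0.005,31} = ±2.744
p-value ≈ 0.0003
Decision: reject H₀

Answer: t = -4.0407, reject H₀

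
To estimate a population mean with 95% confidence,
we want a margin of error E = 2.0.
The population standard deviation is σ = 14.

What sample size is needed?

Answer: n = 189

Derivation:
z_0.025 = 1.960
n = (z×σ/E)² = (1.960×14/2.0)²
n = 188.2384
Round up: n = 189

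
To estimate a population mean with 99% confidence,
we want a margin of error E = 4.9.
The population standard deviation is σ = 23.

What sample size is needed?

Answer: n = 147

Derivation:
z_0.005 = 2.576
n = (z×σ/E)² = (2.576×23/4.9)²
n = 146.2026
Round up: n = 147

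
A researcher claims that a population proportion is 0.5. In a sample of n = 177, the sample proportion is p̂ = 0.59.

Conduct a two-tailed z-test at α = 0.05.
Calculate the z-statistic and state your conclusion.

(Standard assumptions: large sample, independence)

Answer: z = 2.3948, reject H₀

Derivation:
H₀: p = 0.5, H₁: p ≠ 0.5
Standard error: SE = √(p₀(1-p₀)/n) = √(0.5×0.5/177) = 0.037582
z-statistic: z = (p̂ - p₀)/SE = (0.59 - 0.5)/0.037582 = 2.3948
Critical value: z_0.025 = ±1.960
p-value = 0.0166
Decision: reject H₀ at α = 0.05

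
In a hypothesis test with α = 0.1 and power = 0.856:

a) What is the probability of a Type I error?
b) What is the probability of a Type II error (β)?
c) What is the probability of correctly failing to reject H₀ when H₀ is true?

a) Type I error probability = α = 0.1
b) Power = P(reject H₀ | H₁ true) = 1 - β = 0.856, so Type II error probability = β = 1 - Power = 0.144
c) P(fail to reject H₀ | H₀ true) = 1 - α = 0.9

Answer: a) 0.1, b) 0.144, c) 0.9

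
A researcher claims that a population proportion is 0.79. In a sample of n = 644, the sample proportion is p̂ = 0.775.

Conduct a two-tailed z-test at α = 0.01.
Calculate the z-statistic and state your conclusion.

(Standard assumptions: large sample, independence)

H₀: p = 0.79, H₁: p ≠ 0.79
Standard error: SE = √(p₀(1-p₀)/n) = √(0.79×0.21/644) = 0.016050
z-statistic: z = (p̂ - p₀)/SE = (0.775 - 0.79)/0.016050 = -0.9346
Critical value: z_0.005 = ±2.576
p-value = 0.3500
Decision: fail to reject H₀ at α = 0.01

Answer: z = -0.9346, fail to reject H₀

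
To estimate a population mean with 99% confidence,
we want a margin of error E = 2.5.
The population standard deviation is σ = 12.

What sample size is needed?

Answer: n = 153

Derivation:
z_0.005 = 2.576
n = (z×σ/E)² = (2.576×12/2.5)²
n = 152.8883
Round up: n = 153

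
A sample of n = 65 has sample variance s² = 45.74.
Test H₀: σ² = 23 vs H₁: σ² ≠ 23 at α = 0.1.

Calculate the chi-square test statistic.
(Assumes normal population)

df = n - 1 = 64
χ² = (n-1)s²/σ₀² = 64×45.74/23 = 127.2765
Critical values: χ²_{0.95,64} = 46.595, χ²_{0.05,64} = 83.675
Rejection region: χ² < 46.595 or χ² > 83.675
Decision: reject H₀

Answer: χ² = 127.2765, reject H₀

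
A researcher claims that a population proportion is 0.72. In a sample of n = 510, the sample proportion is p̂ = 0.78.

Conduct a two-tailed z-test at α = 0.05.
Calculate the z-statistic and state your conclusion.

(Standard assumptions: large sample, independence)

Answer: z = 3.0178, reject H₀

Derivation:
H₀: p = 0.72, H₁: p ≠ 0.72
Standard error: SE = √(p₀(1-p₀)/n) = √(0.72×0.28/510) = 0.019882
z-statistic: z = (p̂ - p₀)/SE = (0.78 - 0.72)/0.019882 = 3.0178
Critical value: z_0.025 = ±1.960
p-value = 0.0025
Decision: reject H₀ at α = 0.05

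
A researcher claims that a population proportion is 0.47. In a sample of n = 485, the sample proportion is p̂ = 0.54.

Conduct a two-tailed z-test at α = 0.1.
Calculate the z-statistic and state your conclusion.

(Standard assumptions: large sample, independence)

Answer: z = 3.0887, reject H₀

Derivation:
H₀: p = 0.47, H₁: p ≠ 0.47
Standard error: SE = √(p₀(1-p₀)/n) = √(0.47×0.53/485) = 0.022663
z-statistic: z = (p̂ - p₀)/SE = (0.54 - 0.47)/0.022663 = 3.0887
Critical value: z_0.05 = ±1.645
p-value = 0.0020
Decision: reject H₀ at α = 0.1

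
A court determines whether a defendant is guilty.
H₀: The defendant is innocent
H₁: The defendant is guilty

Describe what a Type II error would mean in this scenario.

A Type I error (probability α) occurs when we reject a true H₀.
A Type II error (probability β) occurs when we fail to reject a false H₀.

Answer: Acquitting a guilty person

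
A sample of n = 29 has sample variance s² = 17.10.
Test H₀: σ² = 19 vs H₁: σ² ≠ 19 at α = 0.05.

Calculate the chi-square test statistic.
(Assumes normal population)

df = n - 1 = 28
χ² = (n-1)s²/σ₀² = 28×17.10/19 = 25.2000
Critical values: χ²_{0.975,28} = 15.308, χ²_{0.025,28} = 44.461
Rejection region: χ² < 15.308 or χ² > 44.461
Decision: fail to reject H₀

Answer: χ² = 25.2000, fail to reject H₀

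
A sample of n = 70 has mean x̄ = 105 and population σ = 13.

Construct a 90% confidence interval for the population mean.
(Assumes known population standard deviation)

Confidence level: 90%, α = 0.1
z_0.05 = 1.645
SE = σ/√n = 13/√70 = 1.5538
Margin of error = 1.645 × 1.5538 = 2.5560
CI: x̄ ± margin = 105 ± 2.5560
CI: (102.4440, 107.5560)

Answer: (102.4440, 107.5560)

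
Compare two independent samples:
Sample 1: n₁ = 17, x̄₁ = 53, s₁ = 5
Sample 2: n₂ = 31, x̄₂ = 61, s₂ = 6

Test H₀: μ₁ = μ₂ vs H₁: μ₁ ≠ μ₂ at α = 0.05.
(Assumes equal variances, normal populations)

Pooled variance: s²_p = [16×5² + 30×6²]/(46) = 32.1739
s_p = 5.6722
SE = s_p×√(1/n₁ + 1/n₂) = 5.6722×√(1/17 + 1/31) = 1.7119
t = (x̄₁ - x̄₂)/SE = (53 - 61)/1.7119 = -4.6732
df = 46, t-critical = ±2.013
Decision: reject H₀

Answer: t = -4.6732, reject H₀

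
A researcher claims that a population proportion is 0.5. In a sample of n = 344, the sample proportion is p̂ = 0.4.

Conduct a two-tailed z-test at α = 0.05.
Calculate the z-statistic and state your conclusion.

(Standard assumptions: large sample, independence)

H₀: p = 0.5, H₁: p ≠ 0.5
Standard error: SE = √(p₀(1-p₀)/n) = √(0.5×0.5/344) = 0.026958
z-statistic: z = (p̂ - p₀)/SE = (0.4 - 0.5)/0.026958 = -3.7095
Critical value: z_0.025 = ±1.960
p-value = 0.0002
Decision: reject H₀ at α = 0.05

Answer: z = -3.7095, reject H₀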